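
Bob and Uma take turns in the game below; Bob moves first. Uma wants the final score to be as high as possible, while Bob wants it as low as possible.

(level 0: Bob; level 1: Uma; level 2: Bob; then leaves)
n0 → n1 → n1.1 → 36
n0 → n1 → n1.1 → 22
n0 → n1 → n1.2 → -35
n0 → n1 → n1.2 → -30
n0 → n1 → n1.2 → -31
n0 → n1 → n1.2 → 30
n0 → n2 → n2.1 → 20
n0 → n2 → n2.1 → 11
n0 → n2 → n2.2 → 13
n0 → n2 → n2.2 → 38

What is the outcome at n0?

13

n1.1 (Bob): min(36, 22) = 22
n1.2 (Bob): min(-35, -30, -31, 30) = -35
n1 (Uma): max(22, -35) = 22
n2.1 (Bob): min(20, 11) = 11
n2.2 (Bob): min(13, 38) = 13
n2 (Uma): max(11, 13) = 13
n0 (Bob): min(22, 13) = 13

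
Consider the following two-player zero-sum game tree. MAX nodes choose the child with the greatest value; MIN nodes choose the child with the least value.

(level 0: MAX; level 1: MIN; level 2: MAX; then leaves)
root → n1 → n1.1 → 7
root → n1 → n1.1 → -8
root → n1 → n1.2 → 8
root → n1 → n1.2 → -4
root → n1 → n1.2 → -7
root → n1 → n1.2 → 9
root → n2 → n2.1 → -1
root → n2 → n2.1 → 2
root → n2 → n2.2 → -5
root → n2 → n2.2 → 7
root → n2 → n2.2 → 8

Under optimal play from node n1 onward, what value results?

n1.1 (MAX): max(7, -8) = 7
n1.2 (MAX): max(8, -4, -7, 9) = 9
n1 (MIN): min(7, 9) = 7

7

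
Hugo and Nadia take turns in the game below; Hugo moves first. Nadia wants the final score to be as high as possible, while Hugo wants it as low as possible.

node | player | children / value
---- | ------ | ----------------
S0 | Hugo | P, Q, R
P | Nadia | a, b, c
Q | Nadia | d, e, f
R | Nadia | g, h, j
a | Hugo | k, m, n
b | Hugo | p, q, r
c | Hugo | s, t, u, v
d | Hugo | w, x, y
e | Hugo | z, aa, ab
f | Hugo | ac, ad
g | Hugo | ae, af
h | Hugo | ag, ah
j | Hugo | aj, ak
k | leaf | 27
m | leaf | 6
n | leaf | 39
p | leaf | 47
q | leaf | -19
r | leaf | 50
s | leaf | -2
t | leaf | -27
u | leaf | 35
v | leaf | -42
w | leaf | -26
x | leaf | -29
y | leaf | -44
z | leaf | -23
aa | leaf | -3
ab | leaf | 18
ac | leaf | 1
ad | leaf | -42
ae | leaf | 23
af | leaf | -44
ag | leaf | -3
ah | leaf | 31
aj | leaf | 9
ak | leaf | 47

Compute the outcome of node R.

9

g (Hugo): min(23, -44) = -44
h (Hugo): min(-3, 31) = -3
j (Hugo): min(9, 47) = 9
R (Nadia): max(-44, -3, 9) = 9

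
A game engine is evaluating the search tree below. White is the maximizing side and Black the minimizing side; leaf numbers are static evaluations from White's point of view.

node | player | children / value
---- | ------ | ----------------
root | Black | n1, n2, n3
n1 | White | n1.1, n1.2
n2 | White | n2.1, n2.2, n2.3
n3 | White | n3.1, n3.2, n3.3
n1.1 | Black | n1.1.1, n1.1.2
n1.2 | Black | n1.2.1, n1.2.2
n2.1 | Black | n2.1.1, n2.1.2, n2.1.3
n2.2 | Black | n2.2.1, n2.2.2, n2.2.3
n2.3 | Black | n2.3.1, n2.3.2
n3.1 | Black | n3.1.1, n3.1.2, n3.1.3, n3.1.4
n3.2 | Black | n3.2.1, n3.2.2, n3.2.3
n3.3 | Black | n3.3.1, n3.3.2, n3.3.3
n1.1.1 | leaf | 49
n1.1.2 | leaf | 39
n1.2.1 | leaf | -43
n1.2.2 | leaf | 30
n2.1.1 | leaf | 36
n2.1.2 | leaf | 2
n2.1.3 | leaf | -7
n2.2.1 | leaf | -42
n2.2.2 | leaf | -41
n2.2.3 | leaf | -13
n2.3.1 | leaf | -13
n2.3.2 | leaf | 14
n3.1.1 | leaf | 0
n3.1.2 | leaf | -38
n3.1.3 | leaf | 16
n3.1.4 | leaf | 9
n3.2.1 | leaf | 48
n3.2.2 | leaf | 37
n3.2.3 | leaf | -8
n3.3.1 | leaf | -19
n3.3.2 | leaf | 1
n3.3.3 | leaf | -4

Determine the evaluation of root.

n1.1 (Black): min(49, 39) = 39
n1.2 (Black): min(-43, 30) = -43
n1 (White): max(39, -43) = 39
n2.1 (Black): min(36, 2, -7) = -7
n2.2 (Black): min(-42, -41, -13) = -42
n2.3 (Black): min(-13, 14) = -13
n2 (White): max(-7, -42, -13) = -7
n3.1 (Black): min(0, -38, 16, 9) = -38
n3.2 (Black): min(48, 37, -8) = -8
n3.3 (Black): min(-19, 1, -4) = -19
n3 (White): max(-38, -8, -19) = -8
root (Black): min(39, -7, -8) = -8

-8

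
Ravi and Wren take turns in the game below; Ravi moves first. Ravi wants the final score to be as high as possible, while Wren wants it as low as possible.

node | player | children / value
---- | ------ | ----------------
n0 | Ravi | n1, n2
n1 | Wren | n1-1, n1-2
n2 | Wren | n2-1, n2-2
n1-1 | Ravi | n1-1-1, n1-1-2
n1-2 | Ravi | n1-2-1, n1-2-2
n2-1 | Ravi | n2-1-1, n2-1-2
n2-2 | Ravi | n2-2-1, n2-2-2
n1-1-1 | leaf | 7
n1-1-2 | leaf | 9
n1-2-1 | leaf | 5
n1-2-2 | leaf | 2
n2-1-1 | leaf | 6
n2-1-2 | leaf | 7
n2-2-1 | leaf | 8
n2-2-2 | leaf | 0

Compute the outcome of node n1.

n1-1 (Ravi): max(7, 9) = 9
n1-2 (Ravi): max(5, 2) = 5
n1 (Wren): min(9, 5) = 5

5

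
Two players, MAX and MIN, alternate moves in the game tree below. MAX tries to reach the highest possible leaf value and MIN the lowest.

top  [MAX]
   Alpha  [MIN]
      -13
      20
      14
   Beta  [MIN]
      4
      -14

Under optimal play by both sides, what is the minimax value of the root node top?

-13

Alpha (MIN): min(-13, 20, 14) = -13
Beta (MIN): min(4, -14) = -14
top (MAX): max(-13, -14) = -13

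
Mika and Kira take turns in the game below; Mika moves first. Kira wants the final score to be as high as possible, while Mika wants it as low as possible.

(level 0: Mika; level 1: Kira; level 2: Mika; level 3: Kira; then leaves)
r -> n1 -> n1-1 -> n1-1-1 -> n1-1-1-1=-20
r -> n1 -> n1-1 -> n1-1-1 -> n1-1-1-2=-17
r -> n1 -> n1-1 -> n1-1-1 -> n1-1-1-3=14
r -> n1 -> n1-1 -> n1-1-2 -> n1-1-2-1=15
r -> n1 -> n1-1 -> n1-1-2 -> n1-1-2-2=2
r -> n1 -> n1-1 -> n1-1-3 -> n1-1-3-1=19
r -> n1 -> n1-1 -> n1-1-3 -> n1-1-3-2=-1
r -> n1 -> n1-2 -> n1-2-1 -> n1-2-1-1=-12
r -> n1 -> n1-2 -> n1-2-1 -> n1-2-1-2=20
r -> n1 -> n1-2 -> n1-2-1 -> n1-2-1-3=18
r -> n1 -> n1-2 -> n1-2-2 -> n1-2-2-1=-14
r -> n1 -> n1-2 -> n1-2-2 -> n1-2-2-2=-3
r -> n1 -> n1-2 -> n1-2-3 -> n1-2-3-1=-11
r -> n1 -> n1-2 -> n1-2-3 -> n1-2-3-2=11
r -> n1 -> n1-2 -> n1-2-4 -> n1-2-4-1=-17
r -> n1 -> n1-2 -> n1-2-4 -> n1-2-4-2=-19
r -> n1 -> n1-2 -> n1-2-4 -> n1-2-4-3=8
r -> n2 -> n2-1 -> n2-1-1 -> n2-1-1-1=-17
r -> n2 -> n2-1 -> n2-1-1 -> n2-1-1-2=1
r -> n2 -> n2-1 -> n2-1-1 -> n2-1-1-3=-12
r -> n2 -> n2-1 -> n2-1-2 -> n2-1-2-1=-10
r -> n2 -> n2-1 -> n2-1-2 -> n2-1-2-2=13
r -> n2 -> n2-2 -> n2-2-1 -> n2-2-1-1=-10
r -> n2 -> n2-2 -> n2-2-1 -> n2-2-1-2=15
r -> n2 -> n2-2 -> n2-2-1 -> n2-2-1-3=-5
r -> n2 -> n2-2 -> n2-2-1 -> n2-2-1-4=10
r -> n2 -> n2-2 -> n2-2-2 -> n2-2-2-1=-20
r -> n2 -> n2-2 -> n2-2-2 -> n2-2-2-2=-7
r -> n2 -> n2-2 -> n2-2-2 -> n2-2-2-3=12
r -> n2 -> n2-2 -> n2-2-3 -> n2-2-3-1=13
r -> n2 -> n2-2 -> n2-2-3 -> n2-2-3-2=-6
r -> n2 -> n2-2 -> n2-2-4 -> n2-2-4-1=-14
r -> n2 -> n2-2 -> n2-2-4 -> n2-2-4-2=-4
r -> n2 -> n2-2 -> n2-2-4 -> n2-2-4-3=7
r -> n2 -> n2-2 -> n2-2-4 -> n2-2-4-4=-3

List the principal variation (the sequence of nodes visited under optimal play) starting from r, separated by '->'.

n1-1-1 (Kira): max(-20, -17, 14) = 14
n1-1-2 (Kira): max(15, 2) = 15
n1-1-3 (Kira): max(19, -1) = 19
n1-1 (Mika): min(14, 15, 19) = 14
n1-2-1 (Kira): max(-12, 20, 18) = 20
n1-2-2 (Kira): max(-14, -3) = -3
n1-2-3 (Kira): max(-11, 11) = 11
n1-2-4 (Kira): max(-17, -19, 8) = 8
n1-2 (Mika): min(20, -3, 11, 8) = -3
n1 (Kira): max(14, -3) = 14
n2-1-1 (Kira): max(-17, 1, -12) = 1
n2-1-2 (Kira): max(-10, 13) = 13
n2-1 (Mika): min(1, 13) = 1
n2-2-1 (Kira): max(-10, 15, -5, 10) = 15
n2-2-2 (Kira): max(-20, -7, 12) = 12
n2-2-3 (Kira): max(13, -6) = 13
n2-2-4 (Kira): max(-14, -4, 7, -3) = 7
n2-2 (Mika): min(15, 12, 13, 7) = 7
n2 (Kira): max(1, 7) = 7
r (Mika): min(14, 7) = 7
At r, Mika picks n2 (lowest: 7).
At n2, Kira picks n2-2 (highest: 7).
At n2-2, Mika picks n2-2-4 (lowest: 7).
At n2-2-4, Kira picks n2-2-4-3 (highest: 7).
Terminal value 7.

r -> n2 -> n2-2 -> n2-2-4 -> n2-2-4-3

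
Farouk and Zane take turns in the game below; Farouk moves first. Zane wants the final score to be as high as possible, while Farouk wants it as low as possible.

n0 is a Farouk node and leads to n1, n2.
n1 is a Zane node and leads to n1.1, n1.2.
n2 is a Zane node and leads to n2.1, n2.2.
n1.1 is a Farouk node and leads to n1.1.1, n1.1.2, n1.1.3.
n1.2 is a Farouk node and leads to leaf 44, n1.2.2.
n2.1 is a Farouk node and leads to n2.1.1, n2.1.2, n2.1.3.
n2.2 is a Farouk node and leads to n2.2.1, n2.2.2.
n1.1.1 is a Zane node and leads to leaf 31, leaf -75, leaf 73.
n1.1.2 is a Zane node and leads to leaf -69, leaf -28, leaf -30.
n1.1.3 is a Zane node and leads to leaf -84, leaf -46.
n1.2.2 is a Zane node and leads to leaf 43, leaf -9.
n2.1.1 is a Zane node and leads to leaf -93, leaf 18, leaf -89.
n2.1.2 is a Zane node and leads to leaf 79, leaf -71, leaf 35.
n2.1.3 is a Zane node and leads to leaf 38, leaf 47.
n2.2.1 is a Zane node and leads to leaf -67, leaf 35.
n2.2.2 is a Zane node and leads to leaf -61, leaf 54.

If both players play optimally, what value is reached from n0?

n1.1.1 (Zane): max(31, -75, 73) = 73
n1.1.2 (Zane): max(-69, -28, -30) = -28
n1.1.3 (Zane): max(-84, -46) = -46
n1.1 (Farouk): min(73, -28, -46) = -46
n1.2.2 (Zane): max(43, -9) = 43
n1.2 (Farouk): min(44, 43) = 43
n1 (Zane): max(-46, 43) = 43
n2.1.1 (Zane): max(-93, 18, -89) = 18
n2.1.2 (Zane): max(79, -71, 35) = 79
n2.1.3 (Zane): max(38, 47) = 47
n2.1 (Farouk): min(18, 79, 47) = 18
n2.2.1 (Zane): max(-67, 35) = 35
n2.2.2 (Zane): max(-61, 54) = 54
n2.2 (Farouk): min(35, 54) = 35
n2 (Zane): max(18, 35) = 35
n0 (Farouk): min(43, 35) = 35

35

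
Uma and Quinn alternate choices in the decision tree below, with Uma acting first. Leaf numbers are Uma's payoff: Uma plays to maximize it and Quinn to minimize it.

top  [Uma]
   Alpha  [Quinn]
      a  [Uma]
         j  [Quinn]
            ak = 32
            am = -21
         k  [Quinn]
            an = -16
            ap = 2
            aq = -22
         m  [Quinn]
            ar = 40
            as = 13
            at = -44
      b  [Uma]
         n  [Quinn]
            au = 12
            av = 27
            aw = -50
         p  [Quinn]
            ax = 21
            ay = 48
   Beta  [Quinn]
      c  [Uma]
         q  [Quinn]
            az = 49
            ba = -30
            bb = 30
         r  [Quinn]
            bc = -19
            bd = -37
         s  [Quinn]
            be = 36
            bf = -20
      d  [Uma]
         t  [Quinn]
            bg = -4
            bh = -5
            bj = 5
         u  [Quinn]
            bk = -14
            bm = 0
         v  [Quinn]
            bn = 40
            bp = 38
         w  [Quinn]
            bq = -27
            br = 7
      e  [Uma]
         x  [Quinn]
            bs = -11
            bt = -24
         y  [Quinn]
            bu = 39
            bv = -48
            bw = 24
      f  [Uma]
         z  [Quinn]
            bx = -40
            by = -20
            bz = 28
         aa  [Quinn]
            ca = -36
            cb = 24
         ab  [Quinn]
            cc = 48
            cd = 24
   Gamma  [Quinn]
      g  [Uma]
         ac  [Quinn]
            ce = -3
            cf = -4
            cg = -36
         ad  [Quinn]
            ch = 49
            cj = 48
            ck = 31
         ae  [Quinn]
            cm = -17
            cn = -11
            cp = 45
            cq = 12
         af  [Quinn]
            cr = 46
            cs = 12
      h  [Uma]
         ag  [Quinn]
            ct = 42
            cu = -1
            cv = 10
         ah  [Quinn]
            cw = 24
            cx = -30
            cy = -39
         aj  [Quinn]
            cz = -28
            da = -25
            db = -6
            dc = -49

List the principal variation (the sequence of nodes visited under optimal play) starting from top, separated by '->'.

top -> Gamma -> h -> ag -> cu

j (Quinn): min(32, -21) = -21
k (Quinn): min(-16, 2, -22) = -22
m (Quinn): min(40, 13, -44) = -44
a (Uma): max(-21, -22, -44) = -21
n (Quinn): min(12, 27, -50) = -50
p (Quinn): min(21, 48) = 21
b (Uma): max(-50, 21) = 21
Alpha (Quinn): min(-21, 21) = -21
q (Quinn): min(49, -30, 30) = -30
r (Quinn): min(-19, -37) = -37
s (Quinn): min(36, -20) = -20
c (Uma): max(-30, -37, -20) = -20
t (Quinn): min(-4, -5, 5) = -5
u (Quinn): min(-14, 0) = -14
v (Quinn): min(40, 38) = 38
w (Quinn): min(-27, 7) = -27
d (Uma): max(-5, -14, 38, -27) = 38
x (Quinn): min(-11, -24) = -24
y (Quinn): min(39, -48, 24) = -48
e (Uma): max(-24, -48) = -24
z (Quinn): min(-40, -20, 28) = -40
aa (Quinn): min(-36, 24) = -36
ab (Quinn): min(48, 24) = 24
f (Uma): max(-40, -36, 24) = 24
Beta (Quinn): min(-20, 38, -24, 24) = -24
ac (Quinn): min(-3, -4, -36) = -36
ad (Quinn): min(49, 48, 31) = 31
ae (Quinn): min(-17, -11, 45, 12) = -17
af (Quinn): min(46, 12) = 12
g (Uma): max(-36, 31, -17, 12) = 31
ag (Quinn): min(42, -1, 10) = -1
ah (Quinn): min(24, -30, -39) = -39
aj (Quinn): min(-28, -25, -6, -49) = -49
h (Uma): max(-1, -39, -49) = -1
Gamma (Quinn): min(31, -1) = -1
top (Uma): max(-21, -24, -1) = -1
At top, Uma picks Gamma (highest: -1).
At Gamma, Quinn picks h (lowest: -1).
At h, Uma picks ag (highest: -1).
At ag, Quinn picks cu (lowest: -1).
Terminal value -1.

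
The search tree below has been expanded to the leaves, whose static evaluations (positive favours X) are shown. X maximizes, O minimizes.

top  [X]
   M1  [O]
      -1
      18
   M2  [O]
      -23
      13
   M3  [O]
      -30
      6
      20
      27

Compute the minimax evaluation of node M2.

-23

M2 (O): min(-23, 13) = -23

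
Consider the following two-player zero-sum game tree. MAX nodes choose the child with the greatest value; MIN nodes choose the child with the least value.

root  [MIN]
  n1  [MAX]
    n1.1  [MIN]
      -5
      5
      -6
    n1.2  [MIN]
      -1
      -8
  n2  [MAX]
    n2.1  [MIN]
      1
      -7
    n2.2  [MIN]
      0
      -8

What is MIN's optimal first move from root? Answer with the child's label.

n2

n1.1 (MIN): min(-5, 5, -6) = -6
n1.2 (MIN): min(-1, -8) = -8
n1 (MAX): max(-6, -8) = -6
n2.1 (MIN): min(1, -7) = -7
n2.2 (MIN): min(0, -8) = -8
n2 (MAX): max(-7, -8) = -7
root (MIN): min(-6, -7) = -7
MIN at root wants the lowest of {n1=-6, n2=-7}, so chooses n2.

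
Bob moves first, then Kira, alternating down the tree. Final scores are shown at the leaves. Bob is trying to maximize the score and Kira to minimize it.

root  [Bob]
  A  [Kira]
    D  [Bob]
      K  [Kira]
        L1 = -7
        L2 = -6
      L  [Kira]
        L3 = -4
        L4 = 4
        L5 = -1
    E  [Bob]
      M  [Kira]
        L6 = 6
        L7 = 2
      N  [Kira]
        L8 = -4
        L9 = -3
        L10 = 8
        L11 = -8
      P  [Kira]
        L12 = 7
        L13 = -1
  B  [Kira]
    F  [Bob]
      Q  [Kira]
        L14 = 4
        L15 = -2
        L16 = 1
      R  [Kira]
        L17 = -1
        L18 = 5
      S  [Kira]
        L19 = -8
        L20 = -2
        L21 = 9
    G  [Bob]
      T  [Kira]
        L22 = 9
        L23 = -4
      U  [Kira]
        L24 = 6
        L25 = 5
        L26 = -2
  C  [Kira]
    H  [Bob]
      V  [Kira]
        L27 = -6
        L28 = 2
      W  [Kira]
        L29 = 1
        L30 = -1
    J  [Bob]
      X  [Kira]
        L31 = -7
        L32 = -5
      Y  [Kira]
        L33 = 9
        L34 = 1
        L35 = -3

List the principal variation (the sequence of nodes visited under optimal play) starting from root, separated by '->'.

K (Kira): min(-7, -6) = -7
L (Kira): min(-4, 4, -1) = -4
D (Bob): max(-7, -4) = -4
M (Kira): min(6, 2) = 2
N (Kira): min(-4, -3, 8, -8) = -8
P (Kira): min(7, -1) = -1
E (Bob): max(2, -8, -1) = 2
A (Kira): min(-4, 2) = -4
Q (Kira): min(4, -2, 1) = -2
R (Kira): min(-1, 5) = -1
S (Kira): min(-8, -2, 9) = -8
F (Bob): max(-2, -1, -8) = -1
T (Kira): min(9, -4) = -4
U (Kira): min(6, 5, -2) = -2
G (Bob): max(-4, -2) = -2
B (Kira): min(-1, -2) = -2
V (Kira): min(-6, 2) = -6
W (Kira): min(1, -1) = -1
H (Bob): max(-6, -1) = -1
X (Kira): min(-7, -5) = -7
Y (Kira): min(9, 1, -3) = -3
J (Bob): max(-7, -3) = -3
C (Kira): min(-1, -3) = -3
root (Bob): max(-4, -2, -3) = -2
At root, Bob picks B (highest: -2).
At B, Kira picks G (lowest: -2).
At G, Bob picks U (highest: -2).
At U, Kira picks L26 (lowest: -2).
Terminal value -2.

root -> B -> G -> U -> L26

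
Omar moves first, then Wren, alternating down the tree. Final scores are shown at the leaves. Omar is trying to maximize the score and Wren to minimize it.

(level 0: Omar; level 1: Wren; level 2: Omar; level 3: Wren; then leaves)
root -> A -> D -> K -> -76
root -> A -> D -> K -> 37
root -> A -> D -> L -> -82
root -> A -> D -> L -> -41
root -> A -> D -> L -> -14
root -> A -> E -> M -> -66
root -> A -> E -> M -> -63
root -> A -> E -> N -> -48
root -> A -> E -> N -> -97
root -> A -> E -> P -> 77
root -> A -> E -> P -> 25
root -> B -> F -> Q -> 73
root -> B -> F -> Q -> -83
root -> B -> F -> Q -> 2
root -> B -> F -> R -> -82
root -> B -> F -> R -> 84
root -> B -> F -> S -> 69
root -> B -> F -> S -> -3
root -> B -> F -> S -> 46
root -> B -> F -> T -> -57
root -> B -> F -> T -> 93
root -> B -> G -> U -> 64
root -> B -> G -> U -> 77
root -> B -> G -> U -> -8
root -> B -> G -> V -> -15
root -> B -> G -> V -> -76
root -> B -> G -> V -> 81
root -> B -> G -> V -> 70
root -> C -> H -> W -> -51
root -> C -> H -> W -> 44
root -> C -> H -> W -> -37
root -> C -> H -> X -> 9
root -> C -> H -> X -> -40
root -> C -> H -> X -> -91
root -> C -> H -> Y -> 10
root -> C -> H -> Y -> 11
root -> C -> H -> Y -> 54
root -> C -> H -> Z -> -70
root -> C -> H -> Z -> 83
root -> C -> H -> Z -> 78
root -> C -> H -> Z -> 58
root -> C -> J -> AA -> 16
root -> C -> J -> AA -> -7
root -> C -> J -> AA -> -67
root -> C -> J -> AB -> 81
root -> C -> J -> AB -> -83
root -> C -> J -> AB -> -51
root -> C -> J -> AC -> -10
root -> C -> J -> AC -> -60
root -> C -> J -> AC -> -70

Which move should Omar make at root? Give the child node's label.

B

K (Wren): min(-76, 37) = -76
L (Wren): min(-82, -41, -14) = -82
D (Omar): max(-76, -82) = -76
M (Wren): min(-66, -63) = -66
N (Wren): min(-48, -97) = -97
P (Wren): min(77, 25) = 25
E (Omar): max(-66, -97, 25) = 25
A (Wren): min(-76, 25) = -76
Q (Wren): min(73, -83, 2) = -83
R (Wren): min(-82, 84) = -82
S (Wren): min(69, -3, 46) = -3
T (Wren): min(-57, 93) = -57
F (Omar): max(-83, -82, -3, -57) = -3
U (Wren): min(64, 77, -8) = -8
V (Wren): min(-15, -76, 81, 70) = -76
G (Omar): max(-8, -76) = -8
B (Wren): min(-3, -8) = -8
W (Wren): min(-51, 44, -37) = -51
X (Wren): min(9, -40, -91) = -91
Y (Wren): min(10, 11, 54) = 10
Z (Wren): min(-70, 83, 78, 58) = -70
H (Omar): max(-51, -91, 10, -70) = 10
AA (Wren): min(16, -7, -67) = -67
AB (Wren): min(81, -83, -51) = -83
AC (Wren): min(-10, -60, -70) = -70
J (Omar): max(-67, -83, -70) = -67
C (Wren): min(10, -67) = -67
root (Omar): max(-76, -8, -67) = -8
Omar at root wants the highest of {A=-76, B=-8, C=-67}, so chooses B.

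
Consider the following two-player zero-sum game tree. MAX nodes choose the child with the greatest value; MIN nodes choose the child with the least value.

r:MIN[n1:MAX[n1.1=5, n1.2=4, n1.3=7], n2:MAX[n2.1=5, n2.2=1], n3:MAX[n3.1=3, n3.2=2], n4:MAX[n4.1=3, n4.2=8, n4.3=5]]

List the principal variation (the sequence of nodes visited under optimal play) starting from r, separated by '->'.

n1 (MAX): max(5, 4, 7) = 7
n2 (MAX): max(5, 1) = 5
n3 (MAX): max(3, 2) = 3
n4 (MAX): max(3, 8, 5) = 8
r (MIN): min(7, 5, 3, 8) = 3
At r, MIN picks n3 (lowest: 3).
At n3, MAX picks n3.1 (highest: 3).
Terminal value 3.

r -> n3 -> n3.1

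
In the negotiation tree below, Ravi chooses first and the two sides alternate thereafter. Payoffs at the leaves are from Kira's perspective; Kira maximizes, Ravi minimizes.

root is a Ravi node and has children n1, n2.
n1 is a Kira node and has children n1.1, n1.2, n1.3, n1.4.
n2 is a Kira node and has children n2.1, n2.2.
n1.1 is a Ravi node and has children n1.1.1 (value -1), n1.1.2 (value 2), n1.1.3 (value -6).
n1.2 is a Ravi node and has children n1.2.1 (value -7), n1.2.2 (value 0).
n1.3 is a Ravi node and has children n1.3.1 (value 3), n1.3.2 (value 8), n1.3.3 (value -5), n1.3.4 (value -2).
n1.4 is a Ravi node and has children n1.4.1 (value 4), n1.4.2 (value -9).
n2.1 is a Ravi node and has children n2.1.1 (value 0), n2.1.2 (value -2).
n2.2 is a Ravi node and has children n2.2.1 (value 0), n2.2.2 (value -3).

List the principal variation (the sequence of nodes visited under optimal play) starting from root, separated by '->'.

root -> n1 -> n1.3 -> n1.3.3

n1.1 (Ravi): min(-1, 2, -6) = -6
n1.2 (Ravi): min(-7, 0) = -7
n1.3 (Ravi): min(3, 8, -5, -2) = -5
n1.4 (Ravi): min(4, -9) = -9
n1 (Kira): max(-6, -7, -5, -9) = -5
n2.1 (Ravi): min(0, -2) = -2
n2.2 (Ravi): min(0, -3) = -3
n2 (Kira): max(-2, -3) = -2
root (Ravi): min(-5, -2) = -5
At root, Ravi picks n1 (lowest: -5).
At n1, Kira picks n1.3 (highest: -5).
At n1.3, Ravi picks n1.3.3 (lowest: -5).
Terminal value -5.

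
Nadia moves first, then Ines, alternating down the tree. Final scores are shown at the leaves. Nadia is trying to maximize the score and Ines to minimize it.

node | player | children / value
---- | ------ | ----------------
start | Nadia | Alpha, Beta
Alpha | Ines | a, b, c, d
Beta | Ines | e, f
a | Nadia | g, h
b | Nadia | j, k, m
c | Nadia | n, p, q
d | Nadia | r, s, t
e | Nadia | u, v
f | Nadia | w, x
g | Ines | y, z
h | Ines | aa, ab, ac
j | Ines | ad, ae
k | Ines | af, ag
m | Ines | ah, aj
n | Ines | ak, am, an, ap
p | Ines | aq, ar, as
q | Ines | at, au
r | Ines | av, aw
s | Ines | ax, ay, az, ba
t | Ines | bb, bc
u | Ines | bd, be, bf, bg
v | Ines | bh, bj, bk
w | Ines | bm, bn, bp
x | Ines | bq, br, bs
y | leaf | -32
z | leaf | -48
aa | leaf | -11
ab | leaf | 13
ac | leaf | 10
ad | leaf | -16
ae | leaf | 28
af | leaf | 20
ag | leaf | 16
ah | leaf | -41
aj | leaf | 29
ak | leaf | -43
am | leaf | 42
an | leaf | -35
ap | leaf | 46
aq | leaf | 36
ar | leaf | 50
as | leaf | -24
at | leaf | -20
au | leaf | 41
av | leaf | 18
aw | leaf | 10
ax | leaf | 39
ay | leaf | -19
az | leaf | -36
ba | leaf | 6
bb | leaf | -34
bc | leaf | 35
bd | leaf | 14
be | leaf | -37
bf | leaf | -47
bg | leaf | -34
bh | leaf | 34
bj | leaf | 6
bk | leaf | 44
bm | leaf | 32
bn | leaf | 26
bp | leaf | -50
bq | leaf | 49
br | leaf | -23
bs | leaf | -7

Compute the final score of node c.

-20

n (Ines): min(-43, 42, -35, 46) = -43
p (Ines): min(36, 50, -24) = -24
q (Ines): min(-20, 41) = -20
c (Nadia): max(-43, -24, -20) = -20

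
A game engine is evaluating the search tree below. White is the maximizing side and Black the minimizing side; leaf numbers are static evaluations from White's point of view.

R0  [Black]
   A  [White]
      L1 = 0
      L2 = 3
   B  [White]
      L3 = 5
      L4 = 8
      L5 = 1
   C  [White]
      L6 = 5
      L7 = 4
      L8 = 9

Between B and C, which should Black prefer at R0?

B (White): max(5, 8, 1) = 8
C (White): max(5, 4, 9) = 9
Black prefers the lower value; B=8, C=9. B is better since 8 < 9.

B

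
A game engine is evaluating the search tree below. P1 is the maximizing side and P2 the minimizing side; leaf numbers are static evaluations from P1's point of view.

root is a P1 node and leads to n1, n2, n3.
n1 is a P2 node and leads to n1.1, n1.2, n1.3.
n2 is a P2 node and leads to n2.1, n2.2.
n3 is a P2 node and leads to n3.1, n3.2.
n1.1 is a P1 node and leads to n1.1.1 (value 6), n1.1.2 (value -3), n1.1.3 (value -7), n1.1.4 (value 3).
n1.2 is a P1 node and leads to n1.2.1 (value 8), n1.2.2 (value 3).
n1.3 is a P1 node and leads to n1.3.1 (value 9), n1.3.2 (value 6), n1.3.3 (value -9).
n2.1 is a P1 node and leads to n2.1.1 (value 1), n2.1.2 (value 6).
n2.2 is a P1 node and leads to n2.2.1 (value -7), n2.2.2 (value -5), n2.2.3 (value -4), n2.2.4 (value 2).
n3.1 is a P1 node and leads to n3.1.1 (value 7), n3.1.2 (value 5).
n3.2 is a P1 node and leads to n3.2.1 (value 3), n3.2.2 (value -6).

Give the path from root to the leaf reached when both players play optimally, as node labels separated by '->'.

n1.1 (P1): max(6, -3, -7, 3) = 6
n1.2 (P1): max(8, 3) = 8
n1.3 (P1): max(9, 6, -9) = 9
n1 (P2): min(6, 8, 9) = 6
n2.1 (P1): max(1, 6) = 6
n2.2 (P1): max(-7, -5, -4, 2) = 2
n2 (P2): min(6, 2) = 2
n3.1 (P1): max(7, 5) = 7
n3.2 (P1): max(3, -6) = 3
n3 (P2): min(7, 3) = 3
root (P1): max(6, 2, 3) = 6
At root, P1 picks n1 (highest: 6).
At n1, P2 picks n1.1 (lowest: 6).
At n1.1, P1 picks n1.1.1 (highest: 6).
Terminal value 6.

root -> n1 -> n1.1 -> n1.1.1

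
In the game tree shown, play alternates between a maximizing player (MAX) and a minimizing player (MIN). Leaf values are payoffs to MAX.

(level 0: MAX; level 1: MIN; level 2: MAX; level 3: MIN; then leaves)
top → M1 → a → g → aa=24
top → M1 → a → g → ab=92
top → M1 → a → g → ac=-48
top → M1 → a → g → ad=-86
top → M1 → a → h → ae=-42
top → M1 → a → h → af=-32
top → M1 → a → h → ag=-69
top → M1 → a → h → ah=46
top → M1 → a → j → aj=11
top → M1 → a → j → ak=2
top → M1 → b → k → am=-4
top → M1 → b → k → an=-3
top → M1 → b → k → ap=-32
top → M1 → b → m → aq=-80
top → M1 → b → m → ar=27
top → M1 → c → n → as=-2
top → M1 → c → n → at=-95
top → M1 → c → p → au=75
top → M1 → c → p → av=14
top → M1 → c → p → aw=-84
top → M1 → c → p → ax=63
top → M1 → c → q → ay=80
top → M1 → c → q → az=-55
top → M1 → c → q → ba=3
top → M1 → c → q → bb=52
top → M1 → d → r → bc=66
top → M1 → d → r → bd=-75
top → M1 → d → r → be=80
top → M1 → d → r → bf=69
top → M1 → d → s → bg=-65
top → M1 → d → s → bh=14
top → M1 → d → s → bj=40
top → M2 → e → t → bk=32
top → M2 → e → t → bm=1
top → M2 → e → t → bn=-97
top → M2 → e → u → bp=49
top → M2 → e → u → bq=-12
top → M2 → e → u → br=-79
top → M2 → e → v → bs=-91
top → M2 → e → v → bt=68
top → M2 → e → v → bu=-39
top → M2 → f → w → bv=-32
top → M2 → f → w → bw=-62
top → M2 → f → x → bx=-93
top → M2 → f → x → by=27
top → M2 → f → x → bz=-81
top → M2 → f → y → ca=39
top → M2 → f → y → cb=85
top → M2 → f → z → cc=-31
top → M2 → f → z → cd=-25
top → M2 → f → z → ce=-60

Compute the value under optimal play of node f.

w (MIN): min(-32, -62) = -62
x (MIN): min(-93, 27, -81) = -93
y (MIN): min(39, 85) = 39
z (MIN): min(-31, -25, -60) = -60
f (MAX): max(-62, -93, 39, -60) = 39

39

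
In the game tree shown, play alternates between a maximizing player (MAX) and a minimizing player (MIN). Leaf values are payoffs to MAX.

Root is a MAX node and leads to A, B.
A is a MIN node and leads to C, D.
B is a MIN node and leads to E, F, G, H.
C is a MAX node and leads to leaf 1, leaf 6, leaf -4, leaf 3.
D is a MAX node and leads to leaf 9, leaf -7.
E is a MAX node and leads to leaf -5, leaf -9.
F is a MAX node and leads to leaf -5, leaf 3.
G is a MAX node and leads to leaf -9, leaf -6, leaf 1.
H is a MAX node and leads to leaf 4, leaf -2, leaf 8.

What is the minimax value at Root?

6

C (MAX): max(1, 6, -4, 3) = 6
D (MAX): max(9, -7) = 9
A (MIN): min(6, 9) = 6
E (MAX): max(-5, -9) = -5
F (MAX): max(-5, 3) = 3
G (MAX): max(-9, -6, 1) = 1
H (MAX): max(4, -2, 8) = 8
B (MIN): min(-5, 3, 1, 8) = -5
Root (MAX): max(6, -5) = 6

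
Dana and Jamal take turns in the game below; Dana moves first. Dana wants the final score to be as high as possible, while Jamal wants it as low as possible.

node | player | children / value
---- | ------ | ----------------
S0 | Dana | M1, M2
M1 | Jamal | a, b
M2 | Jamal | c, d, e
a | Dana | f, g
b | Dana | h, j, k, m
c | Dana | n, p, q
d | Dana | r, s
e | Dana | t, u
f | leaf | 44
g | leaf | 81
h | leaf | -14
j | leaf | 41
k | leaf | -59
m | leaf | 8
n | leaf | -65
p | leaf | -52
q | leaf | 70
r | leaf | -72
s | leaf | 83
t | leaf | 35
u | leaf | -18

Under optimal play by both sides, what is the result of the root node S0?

a (Dana): max(44, 81) = 81
b (Dana): max(-14, 41, -59, 8) = 41
M1 (Jamal): min(81, 41) = 41
c (Dana): max(-65, -52, 70) = 70
d (Dana): max(-72, 83) = 83
e (Dana): max(35, -18) = 35
M2 (Jamal): min(70, 83, 35) = 35
S0 (Dana): max(41, 35) = 41

41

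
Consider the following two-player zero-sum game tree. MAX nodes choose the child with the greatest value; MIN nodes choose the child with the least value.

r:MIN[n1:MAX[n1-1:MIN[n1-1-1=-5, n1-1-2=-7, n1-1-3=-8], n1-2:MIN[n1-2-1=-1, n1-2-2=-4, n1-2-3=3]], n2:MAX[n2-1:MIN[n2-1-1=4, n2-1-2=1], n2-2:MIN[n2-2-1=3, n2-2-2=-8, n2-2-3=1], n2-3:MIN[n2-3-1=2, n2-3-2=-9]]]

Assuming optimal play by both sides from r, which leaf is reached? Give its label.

n1-1 (MIN): min(-5, -7, -8) = -8
n1-2 (MIN): min(-1, -4, 3) = -4
n1 (MAX): max(-8, -4) = -4
n2-1 (MIN): min(4, 1) = 1
n2-2 (MIN): min(3, -8, 1) = -8
n2-3 (MIN): min(2, -9) = -9
n2 (MAX): max(1, -8, -9) = 1
r (MIN): min(-4, 1) = -4
At r, MIN picks n1 (lowest: -4).
At n1, MAX picks n1-2 (highest: -4).
At n1-2, MIN picks n1-2-2 (lowest: -4).
Terminal value -4.

n1-2-2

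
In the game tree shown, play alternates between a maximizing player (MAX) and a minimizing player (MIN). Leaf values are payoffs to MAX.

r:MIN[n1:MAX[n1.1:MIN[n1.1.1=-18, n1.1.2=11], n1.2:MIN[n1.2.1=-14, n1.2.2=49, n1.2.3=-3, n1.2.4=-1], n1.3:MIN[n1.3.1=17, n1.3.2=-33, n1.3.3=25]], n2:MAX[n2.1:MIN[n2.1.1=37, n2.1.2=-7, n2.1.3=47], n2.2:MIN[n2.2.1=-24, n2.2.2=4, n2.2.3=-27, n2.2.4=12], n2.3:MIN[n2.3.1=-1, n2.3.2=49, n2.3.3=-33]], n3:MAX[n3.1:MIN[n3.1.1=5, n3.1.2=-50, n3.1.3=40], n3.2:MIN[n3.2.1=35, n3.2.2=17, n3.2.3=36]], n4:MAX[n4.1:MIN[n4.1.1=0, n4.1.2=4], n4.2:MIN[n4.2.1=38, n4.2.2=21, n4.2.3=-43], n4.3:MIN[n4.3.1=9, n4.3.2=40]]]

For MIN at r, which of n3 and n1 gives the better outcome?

n1

n3.1 (MIN): min(5, -50, 40) = -50
n3.2 (MIN): min(35, 17, 36) = 17
n3 (MAX): max(-50, 17) = 17
n1.1 (MIN): min(-18, 11) = -18
n1.2 (MIN): min(-14, 49, -3, -1) = -14
n1.3 (MIN): min(17, -33, 25) = -33
n1 (MAX): max(-18, -14, -33) = -14
MIN prefers the lower value; n3=17, n1=-14. n1 is better since -14 < 17.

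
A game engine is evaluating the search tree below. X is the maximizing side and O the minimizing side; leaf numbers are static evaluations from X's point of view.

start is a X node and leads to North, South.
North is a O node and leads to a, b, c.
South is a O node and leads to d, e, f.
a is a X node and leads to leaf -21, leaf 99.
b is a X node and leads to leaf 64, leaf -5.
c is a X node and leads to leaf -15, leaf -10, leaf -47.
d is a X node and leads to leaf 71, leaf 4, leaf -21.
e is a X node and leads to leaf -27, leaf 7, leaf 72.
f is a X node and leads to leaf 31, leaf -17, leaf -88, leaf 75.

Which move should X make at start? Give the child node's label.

South

a (X): max(-21, 99) = 99
b (X): max(64, -5) = 64
c (X): max(-15, -10, -47) = -10
North (O): min(99, 64, -10) = -10
d (X): max(71, 4, -21) = 71
e (X): max(-27, 7, 72) = 72
f (X): max(31, -17, -88, 75) = 75
South (O): min(71, 72, 75) = 71
start (X): max(-10, 71) = 71
X at start wants the highest of {North=-10, South=71}, so chooses South.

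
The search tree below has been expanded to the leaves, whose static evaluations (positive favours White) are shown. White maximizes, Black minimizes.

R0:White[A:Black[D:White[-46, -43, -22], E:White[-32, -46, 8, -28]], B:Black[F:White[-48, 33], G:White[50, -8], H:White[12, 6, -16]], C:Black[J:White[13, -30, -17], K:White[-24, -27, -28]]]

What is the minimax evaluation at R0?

12

D (White): max(-46, -43, -22) = -22
E (White): max(-32, -46, 8, -28) = 8
A (Black): min(-22, 8) = -22
F (White): max(-48, 33) = 33
G (White): max(50, -8) = 50
H (White): max(12, 6, -16) = 12
B (Black): min(33, 50, 12) = 12
J (White): max(13, -30, -17) = 13
K (White): max(-24, -27, -28) = -24
C (Black): min(13, -24) = -24
R0 (White): max(-22, 12, -24) = 12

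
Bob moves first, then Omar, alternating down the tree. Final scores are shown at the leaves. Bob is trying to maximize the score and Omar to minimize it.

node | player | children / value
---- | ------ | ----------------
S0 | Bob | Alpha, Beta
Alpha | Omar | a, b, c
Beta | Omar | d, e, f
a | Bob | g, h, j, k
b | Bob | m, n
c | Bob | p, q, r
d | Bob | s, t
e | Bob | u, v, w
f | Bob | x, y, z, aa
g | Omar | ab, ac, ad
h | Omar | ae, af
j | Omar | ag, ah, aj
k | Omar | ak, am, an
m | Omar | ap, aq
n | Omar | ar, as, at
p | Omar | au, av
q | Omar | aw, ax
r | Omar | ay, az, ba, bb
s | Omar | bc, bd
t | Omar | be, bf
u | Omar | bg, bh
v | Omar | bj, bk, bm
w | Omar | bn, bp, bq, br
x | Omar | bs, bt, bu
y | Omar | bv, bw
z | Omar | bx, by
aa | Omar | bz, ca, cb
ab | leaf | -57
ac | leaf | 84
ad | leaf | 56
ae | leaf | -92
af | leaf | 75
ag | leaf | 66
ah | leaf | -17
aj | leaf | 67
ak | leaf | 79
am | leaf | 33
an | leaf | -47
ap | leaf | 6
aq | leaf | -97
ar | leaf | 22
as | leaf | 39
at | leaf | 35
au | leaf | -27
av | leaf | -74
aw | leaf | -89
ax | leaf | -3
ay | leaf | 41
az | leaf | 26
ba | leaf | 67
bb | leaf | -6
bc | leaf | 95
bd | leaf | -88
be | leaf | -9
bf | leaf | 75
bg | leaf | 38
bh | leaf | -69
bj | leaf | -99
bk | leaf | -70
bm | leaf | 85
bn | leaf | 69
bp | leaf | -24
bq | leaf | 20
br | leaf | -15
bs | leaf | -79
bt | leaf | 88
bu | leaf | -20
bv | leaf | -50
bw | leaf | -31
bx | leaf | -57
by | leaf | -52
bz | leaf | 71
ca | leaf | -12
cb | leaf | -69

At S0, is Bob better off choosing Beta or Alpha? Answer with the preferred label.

Alpha

s (Omar): min(95, -88) = -88
t (Omar): min(-9, 75) = -9
d (Bob): max(-88, -9) = -9
u (Omar): min(38, -69) = -69
v (Omar): min(-99, -70, 85) = -99
w (Omar): min(69, -24, 20, -15) = -24
e (Bob): max(-69, -99, -24) = -24
x (Omar): min(-79, 88, -20) = -79
y (Omar): min(-50, -31) = -50
z (Omar): min(-57, -52) = -57
aa (Omar): min(71, -12, -69) = -69
f (Bob): max(-79, -50, -57, -69) = -50
Beta (Omar): min(-9, -24, -50) = -50
g (Omar): min(-57, 84, 56) = -57
h (Omar): min(-92, 75) = -92
j (Omar): min(66, -17, 67) = -17
k (Omar): min(79, 33, -47) = -47
a (Bob): max(-57, -92, -17, -47) = -17
m (Omar): min(6, -97) = -97
n (Omar): min(22, 39, 35) = 22
b (Bob): max(-97, 22) = 22
p (Omar): min(-27, -74) = -74
q (Omar): min(-89, -3) = -89
r (Omar): min(41, 26, 67, -6) = -6
c (Bob): max(-74, -89, -6) = -6
Alpha (Omar): min(-17, 22, -6) = -17
Bob prefers the higher value; Beta=-50, Alpha=-17. Alpha is better since -17 > -50.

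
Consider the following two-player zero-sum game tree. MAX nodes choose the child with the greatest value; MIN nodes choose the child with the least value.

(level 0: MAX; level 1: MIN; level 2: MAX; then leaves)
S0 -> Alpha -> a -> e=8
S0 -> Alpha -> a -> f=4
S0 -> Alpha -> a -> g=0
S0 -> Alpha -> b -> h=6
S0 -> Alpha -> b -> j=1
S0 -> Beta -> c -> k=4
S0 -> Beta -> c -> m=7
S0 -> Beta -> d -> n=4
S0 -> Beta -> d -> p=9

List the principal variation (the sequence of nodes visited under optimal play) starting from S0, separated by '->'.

a (MAX): max(8, 4, 0) = 8
b (MAX): max(6, 1) = 6
Alpha (MIN): min(8, 6) = 6
c (MAX): max(4, 7) = 7
d (MAX): max(4, 9) = 9
Beta (MIN): min(7, 9) = 7
S0 (MAX): max(6, 7) = 7
At S0, MAX picks Beta (highest: 7).
At Beta, MIN picks c (lowest: 7).
At c, MAX picks m (highest: 7).
Terminal value 7.

S0 -> Beta -> c -> m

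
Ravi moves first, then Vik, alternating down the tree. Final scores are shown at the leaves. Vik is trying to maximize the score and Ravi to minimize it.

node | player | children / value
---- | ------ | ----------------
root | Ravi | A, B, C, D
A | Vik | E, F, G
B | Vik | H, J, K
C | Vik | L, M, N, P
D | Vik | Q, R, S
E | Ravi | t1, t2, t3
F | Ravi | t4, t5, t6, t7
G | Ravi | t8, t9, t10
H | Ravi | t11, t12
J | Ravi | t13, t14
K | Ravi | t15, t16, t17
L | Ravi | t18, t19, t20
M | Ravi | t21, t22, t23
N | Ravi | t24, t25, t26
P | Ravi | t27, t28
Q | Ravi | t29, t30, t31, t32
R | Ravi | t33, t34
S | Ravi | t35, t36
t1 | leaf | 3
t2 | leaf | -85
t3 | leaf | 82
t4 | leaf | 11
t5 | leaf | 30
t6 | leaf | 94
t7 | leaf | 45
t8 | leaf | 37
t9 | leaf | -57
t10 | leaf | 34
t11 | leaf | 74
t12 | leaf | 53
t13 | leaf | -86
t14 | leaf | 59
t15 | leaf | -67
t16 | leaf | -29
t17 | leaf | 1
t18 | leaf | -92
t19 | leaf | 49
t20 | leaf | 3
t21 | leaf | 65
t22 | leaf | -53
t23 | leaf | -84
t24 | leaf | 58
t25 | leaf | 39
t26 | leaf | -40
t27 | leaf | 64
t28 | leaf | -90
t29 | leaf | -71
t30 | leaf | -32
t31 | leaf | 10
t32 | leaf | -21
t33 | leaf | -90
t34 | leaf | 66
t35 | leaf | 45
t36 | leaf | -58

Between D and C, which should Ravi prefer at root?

D

Q (Ravi): min(-71, -32, 10, -21) = -71
R (Ravi): min(-90, 66) = -90
S (Ravi): min(45, -58) = -58
D (Vik): max(-71, -90, -58) = -58
L (Ravi): min(-92, 49, 3) = -92
M (Ravi): min(65, -53, -84) = -84
N (Ravi): min(58, 39, -40) = -40
P (Ravi): min(64, -90) = -90
C (Vik): max(-92, -84, -40, -90) = -40
Ravi prefers the lower value; D=-58, C=-40. D is better since -58 < -40.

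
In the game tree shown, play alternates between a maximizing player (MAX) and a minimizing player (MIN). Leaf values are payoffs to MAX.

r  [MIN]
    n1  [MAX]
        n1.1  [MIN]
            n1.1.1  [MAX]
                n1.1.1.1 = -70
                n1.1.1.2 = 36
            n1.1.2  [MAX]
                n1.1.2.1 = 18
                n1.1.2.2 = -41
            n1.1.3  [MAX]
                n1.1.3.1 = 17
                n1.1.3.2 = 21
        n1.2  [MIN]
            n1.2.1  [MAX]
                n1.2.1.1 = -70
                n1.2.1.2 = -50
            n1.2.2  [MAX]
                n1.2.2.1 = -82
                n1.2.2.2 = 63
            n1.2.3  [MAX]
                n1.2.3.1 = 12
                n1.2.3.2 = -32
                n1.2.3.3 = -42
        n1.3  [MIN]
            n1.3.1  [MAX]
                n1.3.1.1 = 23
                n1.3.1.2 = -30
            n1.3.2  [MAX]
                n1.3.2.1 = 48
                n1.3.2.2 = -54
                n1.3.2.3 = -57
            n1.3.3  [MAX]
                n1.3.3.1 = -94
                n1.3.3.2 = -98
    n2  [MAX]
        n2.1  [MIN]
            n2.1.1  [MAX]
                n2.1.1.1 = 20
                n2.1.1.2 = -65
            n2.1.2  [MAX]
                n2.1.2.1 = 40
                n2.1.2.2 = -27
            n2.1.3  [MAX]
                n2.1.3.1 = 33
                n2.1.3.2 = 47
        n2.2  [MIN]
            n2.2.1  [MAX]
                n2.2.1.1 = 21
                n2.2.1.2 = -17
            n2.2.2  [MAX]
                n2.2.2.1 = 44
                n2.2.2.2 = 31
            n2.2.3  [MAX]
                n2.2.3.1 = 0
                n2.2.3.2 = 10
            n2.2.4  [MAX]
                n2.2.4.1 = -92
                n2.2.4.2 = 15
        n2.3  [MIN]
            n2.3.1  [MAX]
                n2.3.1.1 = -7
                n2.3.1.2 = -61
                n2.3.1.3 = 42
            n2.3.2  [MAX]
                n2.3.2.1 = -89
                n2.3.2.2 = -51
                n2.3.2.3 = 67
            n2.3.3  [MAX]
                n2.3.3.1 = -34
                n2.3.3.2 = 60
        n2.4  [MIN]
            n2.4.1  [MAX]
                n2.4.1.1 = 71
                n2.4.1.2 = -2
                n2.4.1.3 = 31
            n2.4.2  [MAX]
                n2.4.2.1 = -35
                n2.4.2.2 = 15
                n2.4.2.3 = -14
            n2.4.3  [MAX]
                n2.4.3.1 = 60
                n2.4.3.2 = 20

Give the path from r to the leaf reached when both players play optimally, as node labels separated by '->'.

n1.1.1 (MAX): max(-70, 36) = 36
n1.1.2 (MAX): max(18, -41) = 18
n1.1.3 (MAX): max(17, 21) = 21
n1.1 (MIN): min(36, 18, 21) = 18
n1.2.1 (MAX): max(-70, -50) = -50
n1.2.2 (MAX): max(-82, 63) = 63
n1.2.3 (MAX): max(12, -32, -42) = 12
n1.2 (MIN): min(-50, 63, 12) = -50
n1.3.1 (MAX): max(23, -30) = 23
n1.3.2 (MAX): max(48, -54, -57) = 48
n1.3.3 (MAX): max(-94, -98) = -94
n1.3 (MIN): min(23, 48, -94) = -94
n1 (MAX): max(18, -50, -94) = 18
n2.1.1 (MAX): max(20, -65) = 20
n2.1.2 (MAX): max(40, -27) = 40
n2.1.3 (MAX): max(33, 47) = 47
n2.1 (MIN): min(20, 40, 47) = 20
n2.2.1 (MAX): max(21, -17) = 21
n2.2.2 (MAX): max(44, 31) = 44
n2.2.3 (MAX): max(0, 10) = 10
n2.2.4 (MAX): max(-92, 15) = 15
n2.2 (MIN): min(21, 44, 10, 15) = 10
n2.3.1 (MAX): max(-7, -61, 42) = 42
n2.3.2 (MAX): max(-89, -51, 67) = 67
n2.3.3 (MAX): max(-34, 60) = 60
n2.3 (MIN): min(42, 67, 60) = 42
n2.4.1 (MAX): max(71, -2, 31) = 71
n2.4.2 (MAX): max(-35, 15, -14) = 15
n2.4.3 (MAX): max(60, 20) = 60
n2.4 (MIN): min(71, 15, 60) = 15
n2 (MAX): max(20, 10, 42, 15) = 42
r (MIN): min(18, 42) = 18
At r, MIN picks n1 (lowest: 18).
At n1, MAX picks n1.1 (highest: 18).
At n1.1, MIN picks n1.1.2 (lowest: 18).
At n1.1.2, MAX picks n1.1.2.1 (highest: 18).
Terminal value 18.

r -> n1 -> n1.1 -> n1.1.2 -> n1.1.2.1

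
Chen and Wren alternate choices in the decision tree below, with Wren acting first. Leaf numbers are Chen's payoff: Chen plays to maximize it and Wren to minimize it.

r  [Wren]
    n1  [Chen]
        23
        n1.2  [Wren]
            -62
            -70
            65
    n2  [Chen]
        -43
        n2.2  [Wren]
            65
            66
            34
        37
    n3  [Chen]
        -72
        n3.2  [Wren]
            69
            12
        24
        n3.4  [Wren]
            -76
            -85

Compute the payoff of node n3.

24

n3.2 (Wren): min(69, 12) = 12
n3.4 (Wren): min(-76, -85) = -85
n3 (Chen): max(-72, 12, 24, -85) = 24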